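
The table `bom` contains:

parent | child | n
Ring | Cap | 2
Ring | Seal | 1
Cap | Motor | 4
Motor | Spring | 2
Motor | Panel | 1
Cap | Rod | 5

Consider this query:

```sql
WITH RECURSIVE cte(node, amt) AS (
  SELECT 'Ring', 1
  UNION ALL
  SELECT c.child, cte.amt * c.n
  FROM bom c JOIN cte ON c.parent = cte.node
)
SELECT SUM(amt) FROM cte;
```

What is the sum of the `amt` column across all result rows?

46

Base: (Ring, amt=1).
Iteration 1: components of {Ring} -> Cap = 1*2 = 2, Seal = 1*1 = 1.
Iteration 2: components of {Cap,Seal} -> Motor = 2*4 = 8, Rod = 2*5 = 10.
Iteration 3: components of {Motor,Rod} -> Panel = 8*1 = 8, Spring = 8*2 = 16.
Iteration 4: no further components; recursion stops.
SUM(amt) = 1 + 2 + 1 + 8 + 10 + 16 + 8 = 46.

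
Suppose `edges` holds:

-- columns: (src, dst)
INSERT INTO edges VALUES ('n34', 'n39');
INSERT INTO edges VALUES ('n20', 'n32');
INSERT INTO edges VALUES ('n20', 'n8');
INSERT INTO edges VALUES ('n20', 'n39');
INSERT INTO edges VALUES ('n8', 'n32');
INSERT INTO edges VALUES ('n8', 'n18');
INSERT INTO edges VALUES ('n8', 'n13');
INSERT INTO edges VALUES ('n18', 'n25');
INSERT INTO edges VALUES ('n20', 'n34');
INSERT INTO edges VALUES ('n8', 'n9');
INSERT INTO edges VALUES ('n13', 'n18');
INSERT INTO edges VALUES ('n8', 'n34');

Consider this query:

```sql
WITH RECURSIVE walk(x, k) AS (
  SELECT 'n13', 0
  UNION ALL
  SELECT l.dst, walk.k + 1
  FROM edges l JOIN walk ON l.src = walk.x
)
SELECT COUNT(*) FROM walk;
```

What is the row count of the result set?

Base: (n13, k=0).
Iteration 1: edges from {n13} -> (n18, k=1).
Iteration 2: edges from {n18} -> (n25, k=2).
Iteration 3: no outgoing edges from {n25}; recursion stops.
Total rows emitted: 3.

3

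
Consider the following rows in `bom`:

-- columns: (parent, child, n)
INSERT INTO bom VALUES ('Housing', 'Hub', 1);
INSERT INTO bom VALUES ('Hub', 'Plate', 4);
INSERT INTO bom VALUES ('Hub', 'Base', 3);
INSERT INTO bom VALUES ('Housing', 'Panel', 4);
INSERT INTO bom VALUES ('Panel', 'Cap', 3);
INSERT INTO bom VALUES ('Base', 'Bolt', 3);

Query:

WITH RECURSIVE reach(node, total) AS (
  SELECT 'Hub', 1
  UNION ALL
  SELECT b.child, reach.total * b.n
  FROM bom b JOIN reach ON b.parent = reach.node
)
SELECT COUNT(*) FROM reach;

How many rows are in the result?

4

Base: (Hub, total=1).
Iteration 1: components of {Hub} -> Base = 1*3 = 3, Plate = 1*4 = 4.
Iteration 2: components of {Base,Plate} -> Bolt = 3*3 = 9.
Iteration 3: no further components; recursion stops.
Total rows emitted: 4.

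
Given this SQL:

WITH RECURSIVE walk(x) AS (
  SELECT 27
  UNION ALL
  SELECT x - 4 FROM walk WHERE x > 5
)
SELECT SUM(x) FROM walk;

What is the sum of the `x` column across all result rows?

105

Base: x=27.
Iteration 1: 27 > 5 holds -> x = 27 - 4 = 23.
Iteration 2: 23 > 5 holds -> x = 23 - 4 = 19.
Iteration 3: 19 > 5 holds -> x = 19 - 4 = 15.
Iteration 4: 15 > 5 holds -> x = 15 - 4 = 11.
Iteration 5: 11 > 5 holds -> x = 11 - 4 = 7.
Iteration 6: 7 > 5 holds -> x = 7 - 4 = 3.
Iteration 7: 3 > 5 fails; recursion stops.
SUM(x) = 27 + 23 + 19 + 15 + 11 + 7 + 3 = 105.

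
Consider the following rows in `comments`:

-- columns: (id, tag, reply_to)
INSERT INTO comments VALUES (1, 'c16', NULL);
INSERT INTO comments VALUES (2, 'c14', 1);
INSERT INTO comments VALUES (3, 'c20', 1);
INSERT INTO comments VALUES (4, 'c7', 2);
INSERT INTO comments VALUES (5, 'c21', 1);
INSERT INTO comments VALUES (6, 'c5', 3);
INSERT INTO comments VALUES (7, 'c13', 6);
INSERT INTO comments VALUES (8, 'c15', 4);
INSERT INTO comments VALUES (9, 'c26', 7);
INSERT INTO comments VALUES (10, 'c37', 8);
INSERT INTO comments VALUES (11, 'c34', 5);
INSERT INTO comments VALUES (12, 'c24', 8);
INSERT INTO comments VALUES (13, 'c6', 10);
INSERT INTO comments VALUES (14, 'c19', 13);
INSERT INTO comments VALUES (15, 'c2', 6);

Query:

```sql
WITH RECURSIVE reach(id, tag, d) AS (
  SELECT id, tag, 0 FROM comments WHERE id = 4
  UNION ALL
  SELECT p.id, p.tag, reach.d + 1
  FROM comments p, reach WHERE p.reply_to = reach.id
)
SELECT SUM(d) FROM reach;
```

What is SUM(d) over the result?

12

Base: id=4 (c7) at d 0.
Iteration 1: rows with reply_to in {4} -> c15 (id 8, d 1).
Iteration 2: rows with reply_to in {8} -> c37 (id 10, d 2), c24 (id 12, d 2).
Iteration 3: rows with reply_to in {10,12} -> c6 (id 13, d 3).
Iteration 4: rows with reply_to in {13} -> c19 (id 14, d 4).
Iteration 5: no rows with reply_to in {14}; recursion stops.
SUM(d) = 0 + 1 + 2 + 2 + 3 + 4 = 12.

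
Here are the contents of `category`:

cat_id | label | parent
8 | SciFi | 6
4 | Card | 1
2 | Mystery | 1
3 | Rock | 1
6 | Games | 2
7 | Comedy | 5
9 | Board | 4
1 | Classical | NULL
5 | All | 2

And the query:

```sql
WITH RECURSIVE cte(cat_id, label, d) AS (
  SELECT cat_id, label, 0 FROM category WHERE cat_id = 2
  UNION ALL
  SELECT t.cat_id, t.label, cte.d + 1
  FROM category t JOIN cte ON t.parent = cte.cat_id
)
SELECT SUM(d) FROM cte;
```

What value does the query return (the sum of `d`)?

Base: cat_id=2 (Mystery) at d 0.
Iteration 1: rows with parent in {2} -> All (id 5, d 1), Games (id 6, d 1).
Iteration 2: rows with parent in {5,6} -> Comedy (id 7, d 2), SciFi (id 8, d 2).
Iteration 3: no rows with parent in {7,8}; recursion stops.
SUM(d) = 0 + 1 + 1 + 2 + 2 = 6.

6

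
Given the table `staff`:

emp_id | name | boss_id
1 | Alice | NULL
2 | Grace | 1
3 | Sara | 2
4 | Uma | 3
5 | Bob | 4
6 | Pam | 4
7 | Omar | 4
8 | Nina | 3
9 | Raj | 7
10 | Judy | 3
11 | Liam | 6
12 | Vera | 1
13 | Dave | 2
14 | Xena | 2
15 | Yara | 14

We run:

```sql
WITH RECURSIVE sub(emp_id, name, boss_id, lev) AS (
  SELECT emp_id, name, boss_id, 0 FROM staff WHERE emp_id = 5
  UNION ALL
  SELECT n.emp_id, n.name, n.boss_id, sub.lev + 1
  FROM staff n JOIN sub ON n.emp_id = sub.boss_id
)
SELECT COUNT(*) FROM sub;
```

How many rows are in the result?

5

Base: emp_id=5 (Bob), boss_id=4, lev 0.
Iteration 1: join on emp_id=4 -> Uma (id 4, boss_id=3, lev 1).
Iteration 2: join on emp_id=3 -> Sara (id 3, boss_id=2, lev 2).
Iteration 3: join on emp_id=2 -> Grace (id 2, boss_id=1, lev 3).
Iteration 4: join on emp_id=1 -> Alice (id 1, boss_id=NULL, lev 4).
Iteration 5: boss_id is NULL; no match; recursion stops.
Total rows emitted: 5.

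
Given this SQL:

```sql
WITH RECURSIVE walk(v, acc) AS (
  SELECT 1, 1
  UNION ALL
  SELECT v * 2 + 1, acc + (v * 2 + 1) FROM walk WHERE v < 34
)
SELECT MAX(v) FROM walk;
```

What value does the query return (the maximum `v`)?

Base: v=1, acc=1.
Iteration 1: 1 < 34 holds -> v = 1 * 2 + 1 = 3, acc = 1 + 3 = 4.
Iteration 2: 3 < 34 holds -> v = 3 * 2 + 1 = 7, acc = 4 + 7 = 11.
Iteration 3: 7 < 34 holds -> v = 7 * 2 + 1 = 15, acc = 11 + 15 = 26.
Iteration 4: 15 < 34 holds -> v = 15 * 2 + 1 = 31, acc = 26 + 31 = 57.
Iteration 5: 31 < 34 holds -> v = 31 * 2 + 1 = 63, acc = 57 + 63 = 120.
Iteration 6: 63 < 34 fails; recursion stops.
v values: 1, 3, 7, 15, 31, 63; the maximum is 63.

63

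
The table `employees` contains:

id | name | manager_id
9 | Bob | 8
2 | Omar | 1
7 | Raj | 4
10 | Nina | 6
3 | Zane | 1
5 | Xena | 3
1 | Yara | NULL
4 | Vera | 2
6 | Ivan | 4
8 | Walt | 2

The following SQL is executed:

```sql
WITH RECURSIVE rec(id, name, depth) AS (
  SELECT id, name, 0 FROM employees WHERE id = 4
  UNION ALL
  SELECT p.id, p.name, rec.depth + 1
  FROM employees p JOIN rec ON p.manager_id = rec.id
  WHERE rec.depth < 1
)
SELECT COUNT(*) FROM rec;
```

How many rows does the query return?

3

Base: id=4 (Vera) at depth 0.
Iteration 1: rows with manager_id in {4} -> Ivan (id 6, depth 1), Raj (id 7, depth 1).
Iteration 2: depth < 1 fails for all current rows; recursion stops.
Total rows emitted: 3.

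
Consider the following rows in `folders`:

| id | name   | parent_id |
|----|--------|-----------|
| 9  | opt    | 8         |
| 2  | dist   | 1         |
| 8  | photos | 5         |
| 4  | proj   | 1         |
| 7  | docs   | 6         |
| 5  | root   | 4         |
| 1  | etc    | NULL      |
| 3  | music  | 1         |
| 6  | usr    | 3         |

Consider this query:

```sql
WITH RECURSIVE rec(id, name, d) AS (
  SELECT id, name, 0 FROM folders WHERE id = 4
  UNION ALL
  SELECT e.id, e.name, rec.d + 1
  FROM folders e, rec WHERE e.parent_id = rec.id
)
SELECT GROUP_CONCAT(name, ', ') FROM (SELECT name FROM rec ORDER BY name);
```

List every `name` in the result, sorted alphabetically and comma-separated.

opt, photos, proj, root

Base: id=4 (proj) at d 0.
Iteration 1: rows with parent_id in {4} -> root (id 5, d 1).
Iteration 2: rows with parent_id in {5} -> photos (id 8, d 2).
Iteration 3: rows with parent_id in {8} -> opt (id 9, d 3).
Iteration 4: no rows with parent_id in {9}; recursion stops.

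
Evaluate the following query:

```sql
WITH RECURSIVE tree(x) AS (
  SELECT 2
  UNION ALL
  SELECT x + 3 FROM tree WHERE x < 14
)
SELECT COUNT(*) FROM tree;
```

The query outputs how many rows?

5

Base: x=2.
Iteration 1: 2 < 14 holds -> x = 2 + 3 = 5.
Iteration 2: 5 < 14 holds -> x = 5 + 3 = 8.
Iteration 3: 8 < 14 holds -> x = 8 + 3 = 11.
Iteration 4: 11 < 14 holds -> x = 11 + 3 = 14.
Iteration 5: 14 < 14 fails; recursion stops.
Total rows emitted: 5.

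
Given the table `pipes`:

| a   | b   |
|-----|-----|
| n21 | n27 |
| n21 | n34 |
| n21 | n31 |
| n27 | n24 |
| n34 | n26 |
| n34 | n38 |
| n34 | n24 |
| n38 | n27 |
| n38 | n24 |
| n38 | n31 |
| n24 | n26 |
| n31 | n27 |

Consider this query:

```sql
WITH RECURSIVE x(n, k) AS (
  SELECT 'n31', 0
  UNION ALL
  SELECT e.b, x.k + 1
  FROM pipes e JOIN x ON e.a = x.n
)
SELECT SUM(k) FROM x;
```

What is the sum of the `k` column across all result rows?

Base: (n31, k=0).
Iteration 1: edges from {n31} -> (n27, k=1).
Iteration 2: edges from {n27} -> (n24, k=2).
Iteration 3: edges from {n24} -> (n26, k=3).
Iteration 4: no outgoing edges from {n26}; recursion stops.
SUM(k) = 0 + 1 + 2 + 3 = 6.

6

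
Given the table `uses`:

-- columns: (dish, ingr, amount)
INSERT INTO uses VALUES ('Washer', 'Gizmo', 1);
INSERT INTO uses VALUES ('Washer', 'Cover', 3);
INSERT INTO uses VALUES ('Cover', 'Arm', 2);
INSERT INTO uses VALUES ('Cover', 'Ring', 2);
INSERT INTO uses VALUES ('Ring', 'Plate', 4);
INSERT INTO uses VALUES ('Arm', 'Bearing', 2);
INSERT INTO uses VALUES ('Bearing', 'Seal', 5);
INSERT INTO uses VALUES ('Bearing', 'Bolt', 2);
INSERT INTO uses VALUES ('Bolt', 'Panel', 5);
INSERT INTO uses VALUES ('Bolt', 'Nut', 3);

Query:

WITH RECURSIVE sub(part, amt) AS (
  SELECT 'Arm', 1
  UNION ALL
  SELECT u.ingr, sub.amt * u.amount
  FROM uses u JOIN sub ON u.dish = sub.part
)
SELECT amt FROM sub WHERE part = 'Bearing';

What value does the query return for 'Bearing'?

2

Base: (Arm, amt=1).
Iteration 1: components of {Arm} -> Bearing = 1*2 = 2.
Iteration 2: components of {Bearing} -> Bolt = 2*2 = 4, Seal = 2*5 = 10.
Iteration 3: components of {Bolt,Seal} -> Nut = 4*3 = 12, Panel = 4*5 = 20.
Iteration 4: no further components; recursion stops.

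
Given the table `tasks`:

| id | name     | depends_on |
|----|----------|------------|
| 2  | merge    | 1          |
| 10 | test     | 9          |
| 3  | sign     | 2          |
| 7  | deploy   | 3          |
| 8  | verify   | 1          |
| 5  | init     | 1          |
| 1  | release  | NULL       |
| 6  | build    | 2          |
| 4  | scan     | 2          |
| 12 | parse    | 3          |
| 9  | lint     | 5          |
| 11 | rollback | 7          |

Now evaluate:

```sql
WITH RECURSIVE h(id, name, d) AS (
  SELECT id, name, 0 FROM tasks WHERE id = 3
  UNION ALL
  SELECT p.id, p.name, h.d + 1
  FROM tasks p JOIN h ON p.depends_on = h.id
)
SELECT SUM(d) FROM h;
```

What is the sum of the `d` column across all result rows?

Base: id=3 (sign) at d 0.
Iteration 1: rows with depends_on in {3} -> deploy (id 7, d 1), parse (id 12, d 1).
Iteration 2: rows with depends_on in {7,12} -> rollback (id 11, d 2).
Iteration 3: no rows with depends_on in {11}; recursion stops.
SUM(d) = 0 + 1 + 1 + 2 = 4.

4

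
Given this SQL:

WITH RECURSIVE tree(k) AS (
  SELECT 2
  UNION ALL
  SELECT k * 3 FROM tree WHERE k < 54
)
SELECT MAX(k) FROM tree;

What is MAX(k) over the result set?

Base: k=2.
Iteration 1: 2 < 54 holds -> k = 2 * 3 = 6.
Iteration 2: 6 < 54 holds -> k = 6 * 3 = 18.
Iteration 3: 18 < 54 holds -> k = 18 * 3 = 54.
Iteration 4: 54 < 54 fails; recursion stops.
k values: 2, 6, 18, 54; the maximum is 54.

54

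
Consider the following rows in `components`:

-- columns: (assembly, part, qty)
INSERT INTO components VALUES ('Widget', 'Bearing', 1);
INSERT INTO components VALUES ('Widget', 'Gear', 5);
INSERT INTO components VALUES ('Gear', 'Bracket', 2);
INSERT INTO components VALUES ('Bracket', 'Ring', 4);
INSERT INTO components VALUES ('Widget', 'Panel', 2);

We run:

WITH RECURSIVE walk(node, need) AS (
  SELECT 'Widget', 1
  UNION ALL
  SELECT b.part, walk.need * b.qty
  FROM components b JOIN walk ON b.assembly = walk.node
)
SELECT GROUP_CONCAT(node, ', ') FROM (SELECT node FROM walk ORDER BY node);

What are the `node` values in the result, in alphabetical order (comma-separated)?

Base: (Widget, need=1).
Iteration 1: components of {Widget} -> Bearing = 1*1 = 1, Gear = 1*5 = 5, Panel = 1*2 = 2.
Iteration 2: components of {Bearing,Gear,Panel} -> Bracket = 5*2 = 10.
Iteration 3: components of {Bracket} -> Ring = 10*4 = 40.
Iteration 4: no further components; recursion stops.

Bearing, Bracket, Gear, Panel, Ring, Widget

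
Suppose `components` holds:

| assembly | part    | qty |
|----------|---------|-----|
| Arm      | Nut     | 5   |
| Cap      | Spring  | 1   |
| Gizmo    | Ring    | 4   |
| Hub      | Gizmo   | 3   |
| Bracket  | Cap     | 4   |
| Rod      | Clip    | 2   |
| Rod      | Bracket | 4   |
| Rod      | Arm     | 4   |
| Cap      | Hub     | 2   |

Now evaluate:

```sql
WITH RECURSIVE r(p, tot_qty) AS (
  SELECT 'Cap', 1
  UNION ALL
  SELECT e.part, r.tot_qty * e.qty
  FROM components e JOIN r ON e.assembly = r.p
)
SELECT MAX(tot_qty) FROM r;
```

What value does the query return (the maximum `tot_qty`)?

Base: (Cap, tot_qty=1).
Iteration 1: components of {Cap} -> Hub = 1*2 = 2, Spring = 1*1 = 1.
Iteration 2: components of {Hub,Spring} -> Gizmo = 2*3 = 6.
Iteration 3: components of {Gizmo} -> Ring = 6*4 = 24.
Iteration 4: no further components; recursion stops.
tot_qty values: 1, 2, 1, 6, 24; the maximum is 24.

24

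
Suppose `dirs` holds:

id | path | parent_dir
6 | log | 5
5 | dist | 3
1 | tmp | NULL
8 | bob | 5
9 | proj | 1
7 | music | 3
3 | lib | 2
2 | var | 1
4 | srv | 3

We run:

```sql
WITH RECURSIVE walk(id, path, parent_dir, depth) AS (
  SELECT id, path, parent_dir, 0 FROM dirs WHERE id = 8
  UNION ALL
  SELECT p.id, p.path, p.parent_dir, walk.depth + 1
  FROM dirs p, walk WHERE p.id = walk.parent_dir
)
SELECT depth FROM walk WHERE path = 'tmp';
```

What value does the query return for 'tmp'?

Base: id=8 (bob), parent_dir=5, depth 0.
Iteration 1: join on id=5 -> dist (id 5, parent_dir=3, depth 1).
Iteration 2: join on id=3 -> lib (id 3, parent_dir=2, depth 2).
Iteration 3: join on id=2 -> var (id 2, parent_dir=1, depth 3).
Iteration 4: join on id=1 -> tmp (id 1, parent_dir=NULL, depth 4).
Iteration 5: parent_dir is NULL; no match; recursion stops.

4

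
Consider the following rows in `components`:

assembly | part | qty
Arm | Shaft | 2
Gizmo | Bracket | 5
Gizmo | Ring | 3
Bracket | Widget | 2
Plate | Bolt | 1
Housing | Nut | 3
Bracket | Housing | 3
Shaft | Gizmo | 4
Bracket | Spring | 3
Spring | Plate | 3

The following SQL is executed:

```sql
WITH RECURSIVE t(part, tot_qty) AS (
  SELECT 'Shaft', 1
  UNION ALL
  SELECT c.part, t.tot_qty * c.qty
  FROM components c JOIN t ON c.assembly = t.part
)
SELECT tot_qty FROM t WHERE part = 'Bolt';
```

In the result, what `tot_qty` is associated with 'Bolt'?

180

Base: (Shaft, tot_qty=1).
Iteration 1: components of {Shaft} -> Gizmo = 1*4 = 4.
Iteration 2: components of {Gizmo} -> Bracket = 4*5 = 20, Ring = 4*3 = 12.
Iteration 3: components of {Bracket,Ring} -> Housing = 20*3 = 60, Spring = 20*3 = 60, Widget = 20*2 = 40.
Iteration 4: components of {Housing,Spring,Widget} -> Nut = 60*3 = 180, Plate = 60*3 = 180.
Iteration 5: components of {Nut,Plate} -> Bolt = 180*1 = 180.
Iteration 6: no further components; recursion stops.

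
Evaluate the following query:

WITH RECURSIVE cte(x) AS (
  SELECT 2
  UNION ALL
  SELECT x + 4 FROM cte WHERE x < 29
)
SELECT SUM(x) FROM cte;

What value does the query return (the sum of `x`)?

128

Base: x=2.
Iteration 1: 2 < 29 holds -> x = 2 + 4 = 6.
Iteration 2: 6 < 29 holds -> x = 6 + 4 = 10.
Iteration 3: 10 < 29 holds -> x = 10 + 4 = 14.
Iteration 4: 14 < 29 holds -> x = 14 + 4 = 18.
Iteration 5: 18 < 29 holds -> x = 18 + 4 = 22.
Iteration 6: 22 < 29 holds -> x = 22 + 4 = 26.
Iteration 7: 26 < 29 holds -> x = 26 + 4 = 30.
Iteration 8: 30 < 29 fails; recursion stops.
SUM(x) = 2 + 6 + 10 + 14 + 18 + 22 + 26 + 30 = 128.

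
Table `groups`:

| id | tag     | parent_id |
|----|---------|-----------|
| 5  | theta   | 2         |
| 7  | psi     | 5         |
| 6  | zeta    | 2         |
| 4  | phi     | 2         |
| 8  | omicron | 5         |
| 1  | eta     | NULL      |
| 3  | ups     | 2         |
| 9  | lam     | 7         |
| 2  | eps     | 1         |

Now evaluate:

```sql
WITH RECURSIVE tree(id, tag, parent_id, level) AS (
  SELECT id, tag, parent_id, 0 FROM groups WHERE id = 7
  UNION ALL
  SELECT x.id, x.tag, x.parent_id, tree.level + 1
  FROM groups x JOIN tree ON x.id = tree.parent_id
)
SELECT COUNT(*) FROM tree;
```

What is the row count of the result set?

4

Base: id=7 (psi), parent_id=5, level 0.
Iteration 1: join on id=5 -> theta (id 5, parent_id=2, level 1).
Iteration 2: join on id=2 -> eps (id 2, parent_id=1, level 2).
Iteration 3: join on id=1 -> eta (id 1, parent_id=NULL, level 3).
Iteration 4: parent_id is NULL; no match; recursion stops.
Total rows emitted: 4.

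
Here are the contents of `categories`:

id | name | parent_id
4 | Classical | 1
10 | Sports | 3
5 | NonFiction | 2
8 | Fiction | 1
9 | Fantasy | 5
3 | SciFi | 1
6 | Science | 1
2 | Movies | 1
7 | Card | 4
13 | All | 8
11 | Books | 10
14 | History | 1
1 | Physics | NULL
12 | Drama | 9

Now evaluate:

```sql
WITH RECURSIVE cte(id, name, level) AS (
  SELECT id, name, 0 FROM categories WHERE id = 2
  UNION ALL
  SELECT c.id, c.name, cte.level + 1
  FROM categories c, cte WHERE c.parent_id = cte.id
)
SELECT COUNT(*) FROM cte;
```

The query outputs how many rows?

Base: id=2 (Movies) at level 0.
Iteration 1: rows with parent_id in {2} -> NonFiction (id 5, level 1).
Iteration 2: rows with parent_id in {5} -> Fantasy (id 9, level 2).
Iteration 3: rows with parent_id in {9} -> Drama (id 12, level 3).
Iteration 4: no rows with parent_id in {12}; recursion stops.
Total rows emitted: 4.

4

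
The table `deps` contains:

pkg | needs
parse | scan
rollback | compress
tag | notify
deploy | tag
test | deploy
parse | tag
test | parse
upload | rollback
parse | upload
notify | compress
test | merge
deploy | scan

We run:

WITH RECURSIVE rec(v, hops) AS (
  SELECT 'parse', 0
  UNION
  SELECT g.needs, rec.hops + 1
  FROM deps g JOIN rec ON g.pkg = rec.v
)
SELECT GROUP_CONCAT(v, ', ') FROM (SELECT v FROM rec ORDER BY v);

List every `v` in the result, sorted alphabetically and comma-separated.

compress, notify, parse, rollback, scan, tag, upload

Base: (parse, hops=0).
Iteration 1: edges from {parse} -> (scan, hops=1), (tag, hops=1), (upload, hops=1).
Iteration 2: edges from {scan,tag,upload} -> (notify, hops=2), (rollback, hops=2).
Iteration 3: edges from {notify,rollback} -> (compress, hops=3). [UNION drops 1 duplicate row(s)]
Iteration 4: no outgoing edges from {compress}; recursion stops.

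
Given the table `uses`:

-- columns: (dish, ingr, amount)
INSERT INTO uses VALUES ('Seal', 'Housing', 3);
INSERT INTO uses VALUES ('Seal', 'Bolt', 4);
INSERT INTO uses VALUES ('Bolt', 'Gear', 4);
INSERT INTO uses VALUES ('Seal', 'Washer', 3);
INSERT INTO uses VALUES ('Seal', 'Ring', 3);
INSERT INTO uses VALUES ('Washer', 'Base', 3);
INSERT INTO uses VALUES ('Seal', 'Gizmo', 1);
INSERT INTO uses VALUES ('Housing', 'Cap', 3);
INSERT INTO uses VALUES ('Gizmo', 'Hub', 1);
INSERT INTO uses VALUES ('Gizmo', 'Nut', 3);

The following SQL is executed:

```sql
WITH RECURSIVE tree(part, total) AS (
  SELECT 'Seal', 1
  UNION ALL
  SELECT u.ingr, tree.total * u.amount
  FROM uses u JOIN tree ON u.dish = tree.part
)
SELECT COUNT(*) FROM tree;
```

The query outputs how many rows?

Base: (Seal, total=1).
Iteration 1: components of {Seal} -> Bolt = 1*4 = 4, Gizmo = 1*1 = 1, Housing = 1*3 = 3, Ring = 1*3 = 3, Washer = 1*3 = 3.
Iteration 2: components of {Bolt,Gizmo,Housing,Ring,Washer} -> Base = 3*3 = 9, Cap = 3*3 = 9, Gear = 4*4 = 16, Hub = 1*1 = 1, Nut = 1*3 = 3.
Iteration 3: no further components; recursion stops.
Total rows emitted: 11.

11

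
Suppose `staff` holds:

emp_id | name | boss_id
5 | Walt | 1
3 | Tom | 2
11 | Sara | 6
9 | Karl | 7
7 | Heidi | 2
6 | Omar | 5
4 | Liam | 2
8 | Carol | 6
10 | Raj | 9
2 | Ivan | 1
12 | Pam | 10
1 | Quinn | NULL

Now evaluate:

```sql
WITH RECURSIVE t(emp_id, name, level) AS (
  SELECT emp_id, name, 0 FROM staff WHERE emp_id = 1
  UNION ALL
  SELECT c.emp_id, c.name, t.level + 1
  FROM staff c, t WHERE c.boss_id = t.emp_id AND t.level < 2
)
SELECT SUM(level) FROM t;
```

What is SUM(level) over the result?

Base: emp_id=1 (Quinn) at level 0.
Iteration 1: rows with boss_id in {1} -> Ivan (id 2, level 1), Walt (id 5, level 1).
Iteration 2: rows with boss_id in {2,5} -> Tom (id 3, level 2), Liam (id 4, level 2), Omar (id 6, level 2), Heidi (id 7, level 2).
Iteration 3: level < 2 fails for all current rows; recursion stops.
SUM(level) = 0 + 1 + 1 + 2 + 2 + 2 + 2 = 10.

10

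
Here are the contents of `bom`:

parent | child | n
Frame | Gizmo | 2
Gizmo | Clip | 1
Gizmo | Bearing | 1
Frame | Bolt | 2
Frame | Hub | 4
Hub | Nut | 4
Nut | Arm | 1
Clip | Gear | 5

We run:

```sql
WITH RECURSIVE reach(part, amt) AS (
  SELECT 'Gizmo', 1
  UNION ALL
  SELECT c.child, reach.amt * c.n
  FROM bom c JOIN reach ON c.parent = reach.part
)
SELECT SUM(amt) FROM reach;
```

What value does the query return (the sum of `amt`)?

8

Base: (Gizmo, amt=1).
Iteration 1: components of {Gizmo} -> Bearing = 1*1 = 1, Clip = 1*1 = 1.
Iteration 2: components of {Bearing,Clip} -> Gear = 1*5 = 5.
Iteration 3: no further components; recursion stops.
SUM(amt) = 1 + 1 + 1 + 5 = 8.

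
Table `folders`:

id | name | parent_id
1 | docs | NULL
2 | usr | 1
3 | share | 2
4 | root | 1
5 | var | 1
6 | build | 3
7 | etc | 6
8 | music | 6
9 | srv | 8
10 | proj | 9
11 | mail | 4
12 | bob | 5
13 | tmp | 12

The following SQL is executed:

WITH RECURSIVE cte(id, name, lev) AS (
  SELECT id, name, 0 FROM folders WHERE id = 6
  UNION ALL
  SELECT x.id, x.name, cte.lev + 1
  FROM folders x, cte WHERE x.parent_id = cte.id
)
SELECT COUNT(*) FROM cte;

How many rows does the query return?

Base: id=6 (build) at lev 0.
Iteration 1: rows with parent_id in {6} -> etc (id 7, lev 1), music (id 8, lev 1).
Iteration 2: rows with parent_id in {7,8} -> srv (id 9, lev 2).
Iteration 3: rows with parent_id in {9} -> proj (id 10, lev 3).
Iteration 4: no rows with parent_id in {10}; recursion stops.
Total rows emitted: 5.

5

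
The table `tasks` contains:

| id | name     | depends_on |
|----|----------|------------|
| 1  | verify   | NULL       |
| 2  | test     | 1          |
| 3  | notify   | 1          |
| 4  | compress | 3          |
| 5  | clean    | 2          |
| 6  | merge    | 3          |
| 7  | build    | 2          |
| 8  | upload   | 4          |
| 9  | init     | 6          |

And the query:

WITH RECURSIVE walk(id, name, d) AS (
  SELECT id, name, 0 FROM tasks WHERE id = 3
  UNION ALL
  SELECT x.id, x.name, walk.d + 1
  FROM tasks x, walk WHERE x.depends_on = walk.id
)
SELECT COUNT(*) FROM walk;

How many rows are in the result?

Base: id=3 (notify) at d 0.
Iteration 1: rows with depends_on in {3} -> compress (id 4, d 1), merge (id 6, d 1).
Iteration 2: rows with depends_on in {4,6} -> upload (id 8, d 2), init (id 9, d 2).
Iteration 3: no rows with depends_on in {8,9}; recursion stops.
Total rows emitted: 5.

5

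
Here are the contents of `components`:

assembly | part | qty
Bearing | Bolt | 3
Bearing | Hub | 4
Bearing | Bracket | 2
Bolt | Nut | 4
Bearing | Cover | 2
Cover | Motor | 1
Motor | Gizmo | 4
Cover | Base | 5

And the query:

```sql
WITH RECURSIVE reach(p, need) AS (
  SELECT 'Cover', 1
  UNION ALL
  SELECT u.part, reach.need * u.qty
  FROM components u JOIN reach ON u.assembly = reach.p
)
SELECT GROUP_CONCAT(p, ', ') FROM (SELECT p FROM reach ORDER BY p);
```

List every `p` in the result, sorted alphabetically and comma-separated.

Base: (Cover, need=1).
Iteration 1: components of {Cover} -> Base = 1*5 = 5, Motor = 1*1 = 1.
Iteration 2: components of {Base,Motor} -> Gizmo = 1*4 = 4.
Iteration 3: no further components; recursion stops.

Base, Cover, Gizmo, Motor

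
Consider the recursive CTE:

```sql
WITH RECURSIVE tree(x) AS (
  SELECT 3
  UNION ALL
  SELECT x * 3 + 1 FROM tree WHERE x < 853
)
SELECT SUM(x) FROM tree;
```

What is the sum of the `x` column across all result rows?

3822

Base: x=3.
Iteration 1: 3 < 853 holds -> x = 3 * 3 + 1 = 10.
Iteration 2: 10 < 853 holds -> x = 10 * 3 + 1 = 31.
Iteration 3: 31 < 853 holds -> x = 31 * 3 + 1 = 94.
Iteration 4: 94 < 853 holds -> x = 94 * 3 + 1 = 283.
Iteration 5: 283 < 853 holds -> x = 283 * 3 + 1 = 850.
Iteration 6: 850 < 853 holds -> x = 850 * 3 + 1 = 2551.
Iteration 7: 2551 < 853 fails; recursion stops.
SUM(x) = 3 + 10 + 31 + 94 + 283 + 850 + 2551 = 3822.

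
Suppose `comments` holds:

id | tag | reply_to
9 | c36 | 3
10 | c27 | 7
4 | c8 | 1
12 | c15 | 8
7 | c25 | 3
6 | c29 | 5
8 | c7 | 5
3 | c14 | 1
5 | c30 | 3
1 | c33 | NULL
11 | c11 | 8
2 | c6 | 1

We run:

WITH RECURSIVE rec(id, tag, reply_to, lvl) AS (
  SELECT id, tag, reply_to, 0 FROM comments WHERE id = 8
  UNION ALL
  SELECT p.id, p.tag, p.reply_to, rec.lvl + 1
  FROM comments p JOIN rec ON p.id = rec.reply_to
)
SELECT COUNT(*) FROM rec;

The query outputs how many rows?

Base: id=8 (c7), reply_to=5, lvl 0.
Iteration 1: join on id=5 -> c30 (id 5, reply_to=3, lvl 1).
Iteration 2: join on id=3 -> c14 (id 3, reply_to=1, lvl 2).
Iteration 3: join on id=1 -> c33 (id 1, reply_to=NULL, lvl 3).
Iteration 4: reply_to is NULL; no match; recursion stops.
Total rows emitted: 4.

4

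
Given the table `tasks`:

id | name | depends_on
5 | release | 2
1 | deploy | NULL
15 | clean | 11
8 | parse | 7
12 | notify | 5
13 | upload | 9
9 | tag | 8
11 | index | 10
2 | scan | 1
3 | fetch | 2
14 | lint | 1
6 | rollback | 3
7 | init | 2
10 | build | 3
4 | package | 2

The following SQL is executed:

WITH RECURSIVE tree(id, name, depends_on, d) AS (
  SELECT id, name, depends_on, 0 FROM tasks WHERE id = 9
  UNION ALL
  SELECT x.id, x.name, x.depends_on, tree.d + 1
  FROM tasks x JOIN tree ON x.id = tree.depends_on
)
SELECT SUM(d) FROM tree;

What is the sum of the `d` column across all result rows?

10

Base: id=9 (tag), depends_on=8, d 0.
Iteration 1: join on id=8 -> parse (id 8, depends_on=7, d 1).
Iteration 2: join on id=7 -> init (id 7, depends_on=2, d 2).
Iteration 3: join on id=2 -> scan (id 2, depends_on=1, d 3).
Iteration 4: join on id=1 -> deploy (id 1, depends_on=NULL, d 4).
Iteration 5: depends_on is NULL; no match; recursion stops.
SUM(d) = 0 + 1 + 2 + 3 + 4 = 10.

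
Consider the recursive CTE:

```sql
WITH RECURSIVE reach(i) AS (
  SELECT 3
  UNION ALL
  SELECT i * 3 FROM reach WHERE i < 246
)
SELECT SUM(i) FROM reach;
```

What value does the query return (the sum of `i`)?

Base: i=3.
Iteration 1: 3 < 246 holds -> i = 3 * 3 = 9.
Iteration 2: 9 < 246 holds -> i = 9 * 3 = 27.
Iteration 3: 27 < 246 holds -> i = 27 * 3 = 81.
Iteration 4: 81 < 246 holds -> i = 81 * 3 = 243.
Iteration 5: 243 < 246 holds -> i = 243 * 3 = 729.
Iteration 6: 729 < 246 fails; recursion stops.
SUM(i) = 3 + 9 + 27 + 81 + 243 + 729 = 1092.

1092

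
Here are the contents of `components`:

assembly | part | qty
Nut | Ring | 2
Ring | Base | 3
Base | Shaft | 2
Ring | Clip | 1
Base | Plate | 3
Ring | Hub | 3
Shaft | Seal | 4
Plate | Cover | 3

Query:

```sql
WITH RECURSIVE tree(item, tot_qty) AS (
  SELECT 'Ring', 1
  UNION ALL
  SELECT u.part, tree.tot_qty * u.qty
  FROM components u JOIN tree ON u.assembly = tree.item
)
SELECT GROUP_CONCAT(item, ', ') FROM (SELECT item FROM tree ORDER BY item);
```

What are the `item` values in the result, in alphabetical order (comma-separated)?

Base, Clip, Cover, Hub, Plate, Ring, Seal, Shaft

Base: (Ring, tot_qty=1).
Iteration 1: components of {Ring} -> Base = 1*3 = 3, Clip = 1*1 = 1, Hub = 1*3 = 3.
Iteration 2: components of {Base,Clip,Hub} -> Plate = 3*3 = 9, Shaft = 3*2 = 6.
Iteration 3: components of {Plate,Shaft} -> Cover = 9*3 = 27, Seal = 6*4 = 24.
Iteration 4: no further components; recursion stops.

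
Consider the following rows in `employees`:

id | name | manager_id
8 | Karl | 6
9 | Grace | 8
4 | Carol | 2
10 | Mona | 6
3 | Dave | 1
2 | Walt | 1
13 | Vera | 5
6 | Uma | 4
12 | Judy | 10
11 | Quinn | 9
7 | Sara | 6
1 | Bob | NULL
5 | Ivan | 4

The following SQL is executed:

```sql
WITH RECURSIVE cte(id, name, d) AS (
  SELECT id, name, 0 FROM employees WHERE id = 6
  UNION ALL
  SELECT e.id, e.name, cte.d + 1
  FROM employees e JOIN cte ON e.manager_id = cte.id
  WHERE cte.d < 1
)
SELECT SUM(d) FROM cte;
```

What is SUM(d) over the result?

Base: id=6 (Uma) at d 0.
Iteration 1: rows with manager_id in {6} -> Sara (id 7, d 1), Karl (id 8, d 1), Mona (id 10, d 1).
Iteration 2: d < 1 fails for all current rows; recursion stops.
SUM(d) = 0 + 1 + 1 + 1 = 3.

3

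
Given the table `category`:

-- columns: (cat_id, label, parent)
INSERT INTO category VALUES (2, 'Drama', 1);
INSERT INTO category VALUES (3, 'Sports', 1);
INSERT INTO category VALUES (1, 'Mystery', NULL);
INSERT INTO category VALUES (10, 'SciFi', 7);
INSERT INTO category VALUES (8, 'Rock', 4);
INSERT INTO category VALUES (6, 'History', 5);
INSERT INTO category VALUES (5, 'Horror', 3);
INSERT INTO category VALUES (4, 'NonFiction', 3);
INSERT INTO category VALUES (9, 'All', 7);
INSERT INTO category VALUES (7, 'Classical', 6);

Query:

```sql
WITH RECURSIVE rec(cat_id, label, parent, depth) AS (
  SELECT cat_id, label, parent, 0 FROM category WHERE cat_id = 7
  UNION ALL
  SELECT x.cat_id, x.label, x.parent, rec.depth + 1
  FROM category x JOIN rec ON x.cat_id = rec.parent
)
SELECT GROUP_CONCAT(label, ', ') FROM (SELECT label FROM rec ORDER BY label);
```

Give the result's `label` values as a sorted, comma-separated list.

Classical, History, Horror, Mystery, Sports

Base: cat_id=7 (Classical), parent=6, depth 0.
Iteration 1: join on cat_id=6 -> History (id 6, parent=5, depth 1).
Iteration 2: join on cat_id=5 -> Horror (id 5, parent=3, depth 2).
Iteration 3: join on cat_id=3 -> Sports (id 3, parent=1, depth 3).
Iteration 4: join on cat_id=1 -> Mystery (id 1, parent=NULL, depth 4).
Iteration 5: parent is NULL; no match; recursion stops.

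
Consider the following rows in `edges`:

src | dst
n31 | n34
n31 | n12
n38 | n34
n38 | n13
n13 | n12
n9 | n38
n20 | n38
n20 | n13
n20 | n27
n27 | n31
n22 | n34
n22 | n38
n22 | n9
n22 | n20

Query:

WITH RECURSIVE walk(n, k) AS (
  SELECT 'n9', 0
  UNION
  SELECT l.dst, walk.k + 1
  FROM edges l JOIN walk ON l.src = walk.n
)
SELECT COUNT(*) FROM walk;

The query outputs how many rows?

5

Base: (n9, k=0).
Iteration 1: edges from {n9} -> (n38, k=1).
Iteration 2: edges from {n38} -> (n13, k=2), (n34, k=2).
Iteration 3: edges from {n13,n34} -> (n12, k=3).
Iteration 4: no outgoing edges from {n12}; recursion stops.
Total rows emitted: 5.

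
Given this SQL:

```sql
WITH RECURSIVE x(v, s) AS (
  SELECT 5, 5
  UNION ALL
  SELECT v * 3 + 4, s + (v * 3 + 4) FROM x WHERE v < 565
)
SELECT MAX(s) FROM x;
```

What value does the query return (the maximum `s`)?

Base: v=5, s=5.
Iteration 1: 5 < 565 holds -> v = 5 * 3 + 4 = 19, s = 5 + 19 = 24.
Iteration 2: 19 < 565 holds -> v = 19 * 3 + 4 = 61, s = 24 + 61 = 85.
Iteration 3: 61 < 565 holds -> v = 61 * 3 + 4 = 187, s = 85 + 187 = 272.
Iteration 4: 187 < 565 holds -> v = 187 * 3 + 4 = 565, s = 272 + 565 = 837.
Iteration 5: 565 < 565 fails; recursion stops.
s values: 5, 24, 85, 272, 837; the maximum is 837.

837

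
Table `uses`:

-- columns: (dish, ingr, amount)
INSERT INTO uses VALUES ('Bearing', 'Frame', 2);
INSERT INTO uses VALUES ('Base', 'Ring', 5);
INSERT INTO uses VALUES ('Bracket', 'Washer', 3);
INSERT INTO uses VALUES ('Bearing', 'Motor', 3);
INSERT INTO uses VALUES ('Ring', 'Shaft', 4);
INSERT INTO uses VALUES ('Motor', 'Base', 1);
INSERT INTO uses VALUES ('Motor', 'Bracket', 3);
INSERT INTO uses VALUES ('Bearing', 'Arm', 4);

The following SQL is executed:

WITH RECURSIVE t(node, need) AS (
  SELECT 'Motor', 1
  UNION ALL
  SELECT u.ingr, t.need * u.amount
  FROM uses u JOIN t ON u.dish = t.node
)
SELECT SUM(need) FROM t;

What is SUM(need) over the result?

39

Base: (Motor, need=1).
Iteration 1: components of {Motor} -> Base = 1*1 = 1, Bracket = 1*3 = 3.
Iteration 2: components of {Base,Bracket} -> Ring = 1*5 = 5, Washer = 3*3 = 9.
Iteration 3: components of {Ring,Washer} -> Shaft = 5*4 = 20.
Iteration 4: no further components; recursion stops.
SUM(need) = 1 + 1 + 3 + 5 + 9 + 20 = 39.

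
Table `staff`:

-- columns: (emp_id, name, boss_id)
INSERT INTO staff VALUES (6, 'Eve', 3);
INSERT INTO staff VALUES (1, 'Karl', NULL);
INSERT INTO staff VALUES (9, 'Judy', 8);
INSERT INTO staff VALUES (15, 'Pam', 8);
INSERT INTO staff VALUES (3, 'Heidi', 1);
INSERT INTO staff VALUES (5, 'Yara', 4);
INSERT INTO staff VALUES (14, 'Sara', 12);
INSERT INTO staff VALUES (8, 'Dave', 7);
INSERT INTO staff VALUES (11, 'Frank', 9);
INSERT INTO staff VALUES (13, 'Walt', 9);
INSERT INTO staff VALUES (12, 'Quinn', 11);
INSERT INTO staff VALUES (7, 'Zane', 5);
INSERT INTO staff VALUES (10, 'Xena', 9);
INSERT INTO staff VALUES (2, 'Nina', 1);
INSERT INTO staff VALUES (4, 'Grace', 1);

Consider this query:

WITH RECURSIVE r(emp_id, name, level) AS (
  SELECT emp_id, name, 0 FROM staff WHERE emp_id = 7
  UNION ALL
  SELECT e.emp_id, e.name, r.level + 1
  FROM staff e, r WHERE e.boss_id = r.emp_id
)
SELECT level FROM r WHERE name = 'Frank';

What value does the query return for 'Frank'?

3

Base: emp_id=7 (Zane) at level 0.
Iteration 1: rows with boss_id in {7} -> Dave (id 8, level 1).
Iteration 2: rows with boss_id in {8} -> Judy (id 9, level 2), Pam (id 15, level 2).
Iteration 3: rows with boss_id in {9,15} -> Xena (id 10, level 3), Frank (id 11, level 3), Walt (id 13, level 3).
Iteration 4: rows with boss_id in {10,11,13} -> Quinn (id 12, level 4).
Iteration 5: rows with boss_id in {12} -> Sara (id 14, level 5).
Iteration 6: no rows with boss_id in {14}; recursion stops.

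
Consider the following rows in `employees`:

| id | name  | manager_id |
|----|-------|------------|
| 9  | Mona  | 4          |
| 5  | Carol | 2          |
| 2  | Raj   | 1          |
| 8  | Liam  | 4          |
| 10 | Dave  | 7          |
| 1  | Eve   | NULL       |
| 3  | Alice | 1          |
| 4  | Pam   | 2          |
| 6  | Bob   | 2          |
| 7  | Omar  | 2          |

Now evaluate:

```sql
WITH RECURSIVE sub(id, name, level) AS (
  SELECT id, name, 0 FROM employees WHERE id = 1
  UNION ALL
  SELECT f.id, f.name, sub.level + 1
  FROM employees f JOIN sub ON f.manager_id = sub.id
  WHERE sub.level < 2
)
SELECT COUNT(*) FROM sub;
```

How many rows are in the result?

7

Base: id=1 (Eve) at level 0.
Iteration 1: rows with manager_id in {1} -> Raj (id 2, level 1), Alice (id 3, level 1).
Iteration 2: rows with manager_id in {2,3} -> Pam (id 4, level 2), Carol (id 5, level 2), Bob (id 6, level 2), Omar (id 7, level 2).
Iteration 3: level < 2 fails for all current rows; recursion stops.
Total rows emitted: 7.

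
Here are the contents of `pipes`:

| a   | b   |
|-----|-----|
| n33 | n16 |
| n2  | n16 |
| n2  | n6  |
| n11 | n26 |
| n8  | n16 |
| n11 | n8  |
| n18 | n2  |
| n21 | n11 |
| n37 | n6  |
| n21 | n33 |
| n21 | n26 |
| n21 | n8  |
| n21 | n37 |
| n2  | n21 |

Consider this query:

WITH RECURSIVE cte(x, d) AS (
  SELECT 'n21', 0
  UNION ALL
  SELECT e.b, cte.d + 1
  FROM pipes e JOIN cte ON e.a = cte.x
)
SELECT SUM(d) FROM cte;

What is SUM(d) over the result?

Base: (n21, d=0).
Iteration 1: edges from {n21} -> (n11, d=1), (n26, d=1), (n33, d=1), (n37, d=1), (n8, d=1).
Iteration 2: edges from {n11,n26,n33,n37,n8} -> (n16, d=2) x2, (n26, d=2), (n6, d=2), (n8, d=2). [UNION ALL keeps all 5 new rows, including repeats]
Iteration 3: edges from {n16,n26,n6,n8} -> (n16, d=3).
Iteration 4: no outgoing edges from {n16}; recursion stops.
SUM(d) = 0 + 1 + 1 + 1 + 1 + 1 + 2 + 2 + 2 + 2 + 2 + 3 = 18.

18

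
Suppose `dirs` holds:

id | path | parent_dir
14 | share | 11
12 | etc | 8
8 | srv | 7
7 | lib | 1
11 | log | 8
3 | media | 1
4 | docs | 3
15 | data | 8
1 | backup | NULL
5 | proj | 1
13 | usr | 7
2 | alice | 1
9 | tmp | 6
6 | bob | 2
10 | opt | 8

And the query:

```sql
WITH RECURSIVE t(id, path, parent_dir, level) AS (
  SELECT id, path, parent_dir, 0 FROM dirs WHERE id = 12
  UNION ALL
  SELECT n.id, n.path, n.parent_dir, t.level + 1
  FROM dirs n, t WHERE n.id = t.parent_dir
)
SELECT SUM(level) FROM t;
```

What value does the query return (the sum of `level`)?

6

Base: id=12 (etc), parent_dir=8, level 0.
Iteration 1: join on id=8 -> srv (id 8, parent_dir=7, level 1).
Iteration 2: join on id=7 -> lib (id 7, parent_dir=1, level 2).
Iteration 3: join on id=1 -> backup (id 1, parent_dir=NULL, level 3).
Iteration 4: parent_dir is NULL; no match; recursion stops.
SUM(level) = 0 + 1 + 2 + 3 = 6.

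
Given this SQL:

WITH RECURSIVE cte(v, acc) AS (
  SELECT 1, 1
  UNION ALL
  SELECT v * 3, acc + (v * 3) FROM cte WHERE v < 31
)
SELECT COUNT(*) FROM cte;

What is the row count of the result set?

5

Base: v=1, acc=1.
Iteration 1: 1 < 31 holds -> v = 1 * 3 = 3, acc = 1 + 3 = 4.
Iteration 2: 3 < 31 holds -> v = 3 * 3 = 9, acc = 4 + 9 = 13.
Iteration 3: 9 < 31 holds -> v = 9 * 3 = 27, acc = 13 + 27 = 40.
Iteration 4: 27 < 31 holds -> v = 27 * 3 = 81, acc = 40 + 81 = 121.
Iteration 5: 81 < 31 fails; recursion stops.
Total rows emitted: 5.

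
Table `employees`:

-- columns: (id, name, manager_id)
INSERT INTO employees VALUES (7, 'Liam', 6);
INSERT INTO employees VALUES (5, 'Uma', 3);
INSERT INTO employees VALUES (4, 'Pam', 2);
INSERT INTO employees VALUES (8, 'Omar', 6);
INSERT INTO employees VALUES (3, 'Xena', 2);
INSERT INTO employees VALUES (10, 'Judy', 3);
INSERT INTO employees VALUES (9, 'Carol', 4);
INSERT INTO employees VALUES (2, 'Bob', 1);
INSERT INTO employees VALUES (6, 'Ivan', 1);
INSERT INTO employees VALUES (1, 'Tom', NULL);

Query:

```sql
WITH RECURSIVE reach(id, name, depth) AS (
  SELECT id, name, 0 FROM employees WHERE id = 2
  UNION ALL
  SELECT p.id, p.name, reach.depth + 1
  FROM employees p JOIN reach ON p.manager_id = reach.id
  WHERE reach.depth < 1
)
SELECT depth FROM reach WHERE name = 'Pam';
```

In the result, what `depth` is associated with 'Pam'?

1

Base: id=2 (Bob) at depth 0.
Iteration 1: rows with manager_id in {2} -> Xena (id 3, depth 1), Pam (id 4, depth 1).
Iteration 2: depth < 1 fails for all current rows; recursion stops.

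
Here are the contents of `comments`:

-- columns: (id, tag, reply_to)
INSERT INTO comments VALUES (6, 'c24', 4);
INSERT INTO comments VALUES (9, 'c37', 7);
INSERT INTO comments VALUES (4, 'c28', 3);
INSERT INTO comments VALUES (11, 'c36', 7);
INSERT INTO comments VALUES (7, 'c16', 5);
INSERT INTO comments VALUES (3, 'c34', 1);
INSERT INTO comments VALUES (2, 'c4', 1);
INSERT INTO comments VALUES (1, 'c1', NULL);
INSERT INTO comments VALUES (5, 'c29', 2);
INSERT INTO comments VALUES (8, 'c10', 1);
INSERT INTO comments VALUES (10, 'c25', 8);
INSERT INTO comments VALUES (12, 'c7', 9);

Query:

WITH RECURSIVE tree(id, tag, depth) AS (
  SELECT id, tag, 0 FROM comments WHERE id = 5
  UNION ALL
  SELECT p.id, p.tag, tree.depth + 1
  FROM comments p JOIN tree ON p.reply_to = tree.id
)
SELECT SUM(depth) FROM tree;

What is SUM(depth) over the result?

8

Base: id=5 (c29) at depth 0.
Iteration 1: rows with reply_to in {5} -> c16 (id 7, depth 1).
Iteration 2: rows with reply_to in {7} -> c37 (id 9, depth 2), c36 (id 11, depth 2).
Iteration 3: rows with reply_to in {9,11} -> c7 (id 12, depth 3).
Iteration 4: no rows with reply_to in {12}; recursion stops.
SUM(depth) = 0 + 1 + 2 + 2 + 3 = 8.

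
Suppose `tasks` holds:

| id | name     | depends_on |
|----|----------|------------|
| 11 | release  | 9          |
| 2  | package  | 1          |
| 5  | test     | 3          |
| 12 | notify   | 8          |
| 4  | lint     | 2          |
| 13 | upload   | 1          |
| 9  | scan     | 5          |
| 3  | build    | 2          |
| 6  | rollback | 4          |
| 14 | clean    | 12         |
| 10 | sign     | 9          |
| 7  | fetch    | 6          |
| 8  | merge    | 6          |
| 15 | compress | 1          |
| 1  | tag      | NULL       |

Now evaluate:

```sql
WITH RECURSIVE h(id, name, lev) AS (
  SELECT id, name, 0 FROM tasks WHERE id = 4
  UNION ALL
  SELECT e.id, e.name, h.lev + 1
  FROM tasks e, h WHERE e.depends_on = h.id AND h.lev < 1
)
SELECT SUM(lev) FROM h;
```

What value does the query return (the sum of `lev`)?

1

Base: id=4 (lint) at lev 0.
Iteration 1: rows with depends_on in {4} -> rollback (id 6, lev 1).
Iteration 2: lev < 1 fails for all current rows; recursion stops.
SUM(lev) = 0 + 1 = 1.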